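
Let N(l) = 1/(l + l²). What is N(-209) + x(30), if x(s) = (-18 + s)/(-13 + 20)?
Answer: 521671/304304 ≈ 1.7143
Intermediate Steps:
x(s) = -18/7 + s/7 (x(s) = (-18 + s)/7 = (-18 + s)*(⅐) = -18/7 + s/7)
N(-209) + x(30) = 1/((-209)*(1 - 209)) + (-18/7 + (⅐)*30) = -1/209/(-208) + (-18/7 + 30/7) = -1/209*(-1/208) + 12/7 = 1/43472 + 12/7 = 521671/304304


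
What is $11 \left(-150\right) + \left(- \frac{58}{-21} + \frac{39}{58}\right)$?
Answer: $- \frac{2005517}{1218} \approx -1646.6$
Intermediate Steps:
$11 \left(-150\right) + \left(- \frac{58}{-21} + \frac{39}{58}\right) = -1650 + \left(\left(-58\right) \left(- \frac{1}{21}\right) + 39 \cdot \frac{1}{58}\right) = -1650 + \left(\frac{58}{21} + \frac{39}{58}\right) = -1650 + \frac{4183}{1218} = - \frac{2005517}{1218}$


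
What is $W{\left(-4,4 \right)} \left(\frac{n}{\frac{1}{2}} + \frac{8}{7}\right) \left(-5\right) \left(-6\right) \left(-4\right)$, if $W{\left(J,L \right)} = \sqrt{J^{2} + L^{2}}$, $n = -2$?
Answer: $\frac{9600 \sqrt{2}}{7} \approx 1939.5$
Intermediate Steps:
$W{\left(-4,4 \right)} \left(\frac{n}{\frac{1}{2}} + \frac{8}{7}\right) \left(-5\right) \left(-6\right) \left(-4\right) = \sqrt{\left(-4\right)^{2} + 4^{2}} \left(- \frac{2}{\frac{1}{2}} + \frac{8}{7}\right) \left(-5\right) \left(-6\right) \left(-4\right) = \sqrt{16 + 16} \left(- 2 \frac{1}{\frac{1}{2}} + 8 \cdot \frac{1}{7}\right) 30 \left(-4\right) = \sqrt{32} \left(\left(-2\right) 2 + \frac{8}{7}\right) \left(-120\right) = 4 \sqrt{2} \left(-4 + \frac{8}{7}\right) \left(-120\right) = 4 \sqrt{2} \left(\left(- \frac{20}{7}\right) \left(-120\right)\right) = 4 \sqrt{2} \cdot \frac{2400}{7} = \frac{9600 \sqrt{2}}{7}$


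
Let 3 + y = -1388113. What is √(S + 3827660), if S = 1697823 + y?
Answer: √4137367 ≈ 2034.1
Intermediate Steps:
y = -1388116 (y = -3 - 1388113 = -1388116)
S = 309707 (S = 1697823 - 1388116 = 309707)
√(S + 3827660) = √(309707 + 3827660) = √4137367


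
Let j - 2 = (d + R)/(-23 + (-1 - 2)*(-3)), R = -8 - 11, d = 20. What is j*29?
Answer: 783/14 ≈ 55.929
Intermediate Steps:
R = -19
j = 27/14 (j = 2 + (20 - 19)/(-23 + (-1 - 2)*(-3)) = 2 + 1/(-23 - 3*(-3)) = 2 + 1/(-23 + 9) = 2 + 1/(-14) = 2 + 1*(-1/14) = 2 - 1/14 = 27/14 ≈ 1.9286)
j*29 = (27/14)*29 = 783/14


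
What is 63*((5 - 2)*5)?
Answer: 945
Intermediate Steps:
63*((5 - 2)*5) = 63*(3*5) = 63*15 = 945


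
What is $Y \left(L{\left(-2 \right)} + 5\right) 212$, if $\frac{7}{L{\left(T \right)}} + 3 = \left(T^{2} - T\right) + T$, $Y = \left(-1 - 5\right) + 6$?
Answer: $0$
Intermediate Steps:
$Y = 0$ ($Y = -6 + 6 = 0$)
$L{\left(T \right)} = \frac{7}{-3 + T^{2}}$ ($L{\left(T \right)} = \frac{7}{-3 + \left(\left(T^{2} - T\right) + T\right)} = \frac{7}{-3 + T^{2}}$)
$Y \left(L{\left(-2 \right)} + 5\right) 212 = 0 \left(\frac{7}{-3 + \left(-2\right)^{2}} + 5\right) 212 = 0 \left(\frac{7}{-3 + 4} + 5\right) 212 = 0 \left(\frac{7}{1} + 5\right) 212 = 0 \left(7 \cdot 1 + 5\right) 212 = 0 \left(7 + 5\right) 212 = 0 \cdot 12 \cdot 212 = 0 \cdot 212 = 0$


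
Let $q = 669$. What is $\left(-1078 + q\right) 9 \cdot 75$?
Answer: $-276075$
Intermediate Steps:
$\left(-1078 + q\right) 9 \cdot 75 = \left(-1078 + 669\right) 9 \cdot 75 = \left(-409\right) 675 = -276075$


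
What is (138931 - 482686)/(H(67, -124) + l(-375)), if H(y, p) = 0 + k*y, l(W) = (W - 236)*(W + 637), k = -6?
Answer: 343755/160484 ≈ 2.1420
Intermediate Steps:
l(W) = (-236 + W)*(637 + W)
H(y, p) = -6*y (H(y, p) = 0 - 6*y = -6*y)
(138931 - 482686)/(H(67, -124) + l(-375)) = (138931 - 482686)/(-6*67 + (-150332 + (-375)² + 401*(-375))) = -343755/(-402 + (-150332 + 140625 - 150375)) = -343755/(-402 - 160082) = -343755/(-160484) = -343755*(-1/160484) = 343755/160484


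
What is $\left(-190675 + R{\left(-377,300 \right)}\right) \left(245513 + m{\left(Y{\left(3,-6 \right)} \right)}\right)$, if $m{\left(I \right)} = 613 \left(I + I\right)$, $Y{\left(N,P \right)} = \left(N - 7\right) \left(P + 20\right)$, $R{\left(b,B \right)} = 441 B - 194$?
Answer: $-10358337633$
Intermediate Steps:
$R{\left(b,B \right)} = -194 + 441 B$
$Y{\left(N,P \right)} = \left(-7 + N\right) \left(20 + P\right)$
$m{\left(I \right)} = 1226 I$ ($m{\left(I \right)} = 613 \cdot 2 I = 1226 I$)
$\left(-190675 + R{\left(-377,300 \right)}\right) \left(245513 + m{\left(Y{\left(3,-6 \right)} \right)}\right) = \left(-190675 + \left(-194 + 441 \cdot 300\right)\right) \left(245513 + 1226 \left(-140 - -42 + 20 \cdot 3 + 3 \left(-6\right)\right)\right) = \left(-190675 + \left(-194 + 132300\right)\right) \left(245513 + 1226 \left(-140 + 42 + 60 - 18\right)\right) = \left(-190675 + 132106\right) \left(245513 + 1226 \left(-56\right)\right) = - 58569 \left(245513 - 68656\right) = \left(-58569\right) 176857 = -10358337633$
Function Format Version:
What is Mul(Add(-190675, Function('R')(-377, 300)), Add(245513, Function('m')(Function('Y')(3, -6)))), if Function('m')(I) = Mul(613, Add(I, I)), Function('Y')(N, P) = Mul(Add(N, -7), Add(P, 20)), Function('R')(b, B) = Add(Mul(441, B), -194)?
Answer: -10358337633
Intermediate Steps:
Function('R')(b, B) = Add(-194, Mul(441, B))
Function('Y')(N, P) = Mul(Add(-7, N), Add(20, P))
Function('m')(I) = Mul(1226, I) (Function('m')(I) = Mul(613, Mul(2, I)) = Mul(1226, I))
Mul(Add(-190675, Function('R')(-377, 300)), Add(245513, Function('m')(Function('Y')(3, -6)))) = Mul(Add(-190675, Add(-194, Mul(441, 300))), Add(245513, Mul(1226, Add(-140, Mul(-7, -6), Mul(20, 3), Mul(3, -6))))) = Mul(Add(-190675, Add(-194, 132300)), Add(245513, Mul(1226, Add(-140, 42, 60, -18)))) = Mul(Add(-190675, 132106), Add(245513, Mul(1226, -56))) = Mul(-58569, Add(245513, -68656)) = Mul(-58569, 176857) = -10358337633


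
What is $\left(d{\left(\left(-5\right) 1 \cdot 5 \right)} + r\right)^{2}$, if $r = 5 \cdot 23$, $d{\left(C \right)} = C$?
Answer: $8100$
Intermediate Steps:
$r = 115$
$\left(d{\left(\left(-5\right) 1 \cdot 5 \right)} + r\right)^{2} = \left(\left(-5\right) 1 \cdot 5 + 115\right)^{2} = \left(\left(-5\right) 5 + 115\right)^{2} = \left(-25 + 115\right)^{2} = 90^{2} = 8100$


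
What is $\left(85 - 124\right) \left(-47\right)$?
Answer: $1833$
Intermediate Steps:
$\left(85 - 124\right) \left(-47\right) = \left(-39\right) \left(-47\right) = 1833$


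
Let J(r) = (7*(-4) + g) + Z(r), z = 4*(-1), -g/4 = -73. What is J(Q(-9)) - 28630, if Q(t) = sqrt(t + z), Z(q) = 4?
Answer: -28362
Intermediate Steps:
g = 292 (g = -4*(-73) = 292)
z = -4
Q(t) = sqrt(-4 + t) (Q(t) = sqrt(t - 4) = sqrt(-4 + t))
J(r) = 268 (J(r) = (7*(-4) + 292) + 4 = (-28 + 292) + 4 = 264 + 4 = 268)
J(Q(-9)) - 28630 = 268 - 28630 = -28362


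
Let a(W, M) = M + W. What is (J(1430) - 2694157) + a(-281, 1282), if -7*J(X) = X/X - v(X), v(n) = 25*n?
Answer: -2688049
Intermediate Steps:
J(X) = -⅐ + 25*X/7 (J(X) = -(X/X - 25*X)/7 = -(1 - 25*X)/7 = -⅐ + 25*X/7)
(J(1430) - 2694157) + a(-281, 1282) = ((-⅐ + (25/7)*1430) - 2694157) + (1282 - 281) = ((-⅐ + 35750/7) - 2694157) + 1001 = (5107 - 2694157) + 1001 = -2689050 + 1001 = -2688049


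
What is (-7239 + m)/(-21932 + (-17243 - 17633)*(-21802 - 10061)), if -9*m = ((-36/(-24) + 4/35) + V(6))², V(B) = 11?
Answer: -320019589/49005333669600 ≈ -6.5303e-6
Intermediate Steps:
m = -779689/44100 (m = -((-36/(-24) + 4/35) + 11)²/9 = -((-36*(-1/24) + 4*(1/35)) + 11)²/9 = -((3/2 + 4/35) + 11)²/9 = -(113/70 + 11)²/9 = -(883/70)²/9 = -⅑*779689/4900 = -779689/44100 ≈ -17.680)
(-7239 + m)/(-21932 + (-17243 - 17633)*(-21802 - 10061)) = (-7239 - 779689/44100)/(-21932 + (-17243 - 17633)*(-21802 - 10061)) = -320019589/(44100*(-21932 - 34876*(-31863))) = -320019589/(44100*(-21932 + 1111253988)) = -320019589/44100/1111232056 = -320019589/44100*1/1111232056 = -320019589/49005333669600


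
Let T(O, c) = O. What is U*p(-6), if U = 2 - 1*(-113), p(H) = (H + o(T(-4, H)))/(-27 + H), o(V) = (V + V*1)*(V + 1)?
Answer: -690/11 ≈ -62.727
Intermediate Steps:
o(V) = 2*V*(1 + V) (o(V) = (V + V)*(1 + V) = (2*V)*(1 + V) = 2*V*(1 + V))
p(H) = (24 + H)/(-27 + H) (p(H) = (H + 2*(-4)*(1 - 4))/(-27 + H) = (H + 2*(-4)*(-3))/(-27 + H) = (H + 24)/(-27 + H) = (24 + H)/(-27 + H))
U = 115 (U = 2 + 113 = 115)
U*p(-6) = 115*((24 - 6)/(-27 - 6)) = 115*(18/(-33)) = 115*(-1/33*18) = 115*(-6/11) = -690/11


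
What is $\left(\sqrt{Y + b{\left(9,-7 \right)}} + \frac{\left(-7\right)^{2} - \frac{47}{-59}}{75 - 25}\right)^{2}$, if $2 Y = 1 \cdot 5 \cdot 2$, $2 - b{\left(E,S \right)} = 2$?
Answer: $\frac{13036086}{2175625} + \frac{2938 \sqrt{5}}{1475} \approx 10.446$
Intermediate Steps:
$b{\left(E,S \right)} = 0$ ($b{\left(E,S \right)} = 2 - 2 = 0$)
$Y = 5$ ($Y = \frac{1 \cdot 5 \cdot 2}{2} = \frac{5 \cdot 2}{2} = \frac{1}{2} \cdot 10 = 5$)
$\left(\sqrt{Y + b{\left(9,-7 \right)}} + \frac{\left(-7\right)^{2} - \frac{47}{-59}}{75 - 25}\right)^{2} = \left(\sqrt{5 + 0} + \frac{\left(-7\right)^{2} - \frac{47}{-59}}{75 - 25}\right)^{2} = \left(\sqrt{5} + \frac{49 - - \frac{47}{59}}{50}\right)^{2} = \left(\sqrt{5} + \left(49 + \frac{47}{59}\right) \frac{1}{50}\right)^{2} = \left(\sqrt{5} + \frac{2938}{59} \cdot \frac{1}{50}\right)^{2} = \left(\sqrt{5} + \frac{1469}{1475}\right)^{2} = \left(\frac{1469}{1475} + \sqrt{5}\right)^{2}$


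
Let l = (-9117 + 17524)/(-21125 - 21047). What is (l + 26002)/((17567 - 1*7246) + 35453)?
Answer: 365515979/643460376 ≈ 0.56805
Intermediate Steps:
l = -8407/42172 (l = 8407/(-42172) = 8407*(-1/42172) = -8407/42172 ≈ -0.19935)
(l + 26002)/((17567 - 1*7246) + 35453) = (-8407/42172 + 26002)/((17567 - 1*7246) + 35453) = 1096547937/(42172*((17567 - 7246) + 35453)) = 1096547937/(42172*(10321 + 35453)) = (1096547937/42172)/45774 = (1096547937/42172)*(1/45774) = 365515979/643460376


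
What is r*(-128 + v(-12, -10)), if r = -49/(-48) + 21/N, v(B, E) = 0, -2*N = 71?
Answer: -11704/213 ≈ -54.948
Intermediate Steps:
N = -71/2 (N = -½*71 = -71/2 ≈ -35.500)
r = 1463/3408 (r = -49/(-48) + 21/(-71/2) = -49*(-1/48) + 21*(-2/71) = 49/48 - 42/71 = 1463/3408 ≈ 0.42928)
r*(-128 + v(-12, -10)) = 1463*(-128 + 0)/3408 = (1463/3408)*(-128) = -11704/213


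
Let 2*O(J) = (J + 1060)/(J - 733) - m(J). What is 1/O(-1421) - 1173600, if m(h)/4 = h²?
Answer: -20418034719496308/17397780095 ≈ -1.1736e+6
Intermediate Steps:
m(h) = 4*h²
O(J) = -2*J² + (1060 + J)/(2*(-733 + J)) (O(J) = ((J + 1060)/(J - 733) - 4*J²)/2 = ((1060 + J)/(-733 + J) - 4*J²)/2 = (-4*J² + (1060 + J)/(-733 + J))/2 = -2*J² + (1060 + J)/(2*(-733 + J)))
1/O(-1421) - 1173600 = 1/((1060 - 1421 - 4*(-1421)³ + 2932*(-1421)²)/(2*(-733 - 1421))) - 1173600 = 1/((½)*(1060 - 1421 - 4*(-2869341461) + 2932*2019241)/(-2154)) - 1173600 = 1/((½)*(-1/2154)*(1060 - 1421 + 11477365844 + 5920414612)) - 1173600 = 1/((½)*(-1/2154)*17397780095) - 1173600 = 1/(-17397780095/4308) - 1173600 = -4308/17397780095 - 1173600 = -20418034719496308/17397780095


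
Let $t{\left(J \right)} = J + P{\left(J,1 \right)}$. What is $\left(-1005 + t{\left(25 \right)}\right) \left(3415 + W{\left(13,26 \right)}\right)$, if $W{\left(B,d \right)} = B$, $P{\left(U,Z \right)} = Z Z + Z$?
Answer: $-3352584$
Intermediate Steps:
$P{\left(U,Z \right)} = Z + Z^{2}$ ($P{\left(U,Z \right)} = Z^{2} + Z = Z + Z^{2}$)
$t{\left(J \right)} = 2 + J$ ($t{\left(J \right)} = J + 1 \left(1 + 1\right) = J + 1 \cdot 2 = J + 2 = 2 + J$)
$\left(-1005 + t{\left(25 \right)}\right) \left(3415 + W{\left(13,26 \right)}\right) = \left(-1005 + \left(2 + 25\right)\right) \left(3415 + 13\right) = \left(-1005 + 27\right) 3428 = \left(-978\right) 3428 = -3352584$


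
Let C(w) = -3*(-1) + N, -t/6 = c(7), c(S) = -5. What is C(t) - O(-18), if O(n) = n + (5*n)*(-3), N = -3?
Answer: -252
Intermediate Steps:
t = 30 (t = -6*(-5) = 30)
O(n) = -14*n (O(n) = n - 15*n = -14*n)
C(w) = 0 (C(w) = -3*(-1) - 3 = 3 - 3 = 0)
C(t) - O(-18) = 0 - (-14)*(-18) = 0 - 1*252 = 0 - 252 = -252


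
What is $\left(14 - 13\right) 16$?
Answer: $16$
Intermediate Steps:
$\left(14 - 13\right) 16 = 1 \cdot 16 = 16$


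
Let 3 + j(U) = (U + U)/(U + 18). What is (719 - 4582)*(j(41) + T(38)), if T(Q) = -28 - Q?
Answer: 15409507/59 ≈ 2.6118e+5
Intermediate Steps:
j(U) = -3 + 2*U/(18 + U) (j(U) = -3 + (U + U)/(U + 18) = -3 + (2*U)/(18 + U) = -3 + 2*U/(18 + U))
(719 - 4582)*(j(41) + T(38)) = (719 - 4582)*((-54 - 1*41)/(18 + 41) + (-28 - 1*38)) = -3863*((-54 - 41)/59 + (-28 - 38)) = -3863*((1/59)*(-95) - 66) = -3863*(-95/59 - 66) = -3863*(-3989/59) = 15409507/59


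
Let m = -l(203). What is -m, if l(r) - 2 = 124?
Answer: 126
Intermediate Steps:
l(r) = 126 (l(r) = 2 + 124 = 126)
m = -126 (m = -1*126 = -126)
-m = -1*(-126) = 126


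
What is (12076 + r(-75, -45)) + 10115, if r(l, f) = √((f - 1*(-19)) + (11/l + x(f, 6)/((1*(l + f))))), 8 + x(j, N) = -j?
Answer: 22191 + I*√10582/20 ≈ 22191.0 + 5.1434*I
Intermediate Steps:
x(j, N) = -8 - j
r(l, f) = √(19 + f + 11/l + (-8 - f)/(f + l)) (r(l, f) = √((f - 1*(-19)) + (11/l + (-8 - f)/((1*(l + f))))) = √((f + 19) + (11/l + (-8 - f)/((1*(f + l))))) = √((19 + f) + (11/l + (-8 - f)/(f + l))) = √(19 + f + 11/l + (-8 - f)/(f + l)))
(12076 + r(-75, -45)) + 10115 = (12076 + √(19 - 45 + 11/(-75) - (8 - 45)/(-45 - 75))) + 10115 = (12076 + √(19 - 45 + 11*(-1/75) - 1*(-37)/(-120))) + 10115 = (12076 + √(19 - 45 - 11/75 - 1*(-1/120)*(-37))) + 10115 = (12076 + √(19 - 45 - 11/75 - 37/120)) + 10115 = (12076 + √(-5291/200)) + 10115 = (12076 + I*√10582/20) + 10115 = 22191 + I*√10582/20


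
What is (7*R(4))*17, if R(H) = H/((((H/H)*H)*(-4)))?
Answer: -119/4 ≈ -29.750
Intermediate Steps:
R(H) = -¼ (R(H) = H/(((1*H)*(-4))) = H/((H*(-4))) = H/((-4*H)) = H*(-1/(4*H)) = -¼)
(7*R(4))*17 = (7*(-¼))*17 = -7/4*17 = -119/4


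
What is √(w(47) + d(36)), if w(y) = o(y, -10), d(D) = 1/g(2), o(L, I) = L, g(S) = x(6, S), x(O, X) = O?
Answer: √1698/6 ≈ 6.8678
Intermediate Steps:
g(S) = 6
d(D) = ⅙ (d(D) = 1/6 = ⅙)
w(y) = y
√(w(47) + d(36)) = √(47 + ⅙) = √(283/6) = √1698/6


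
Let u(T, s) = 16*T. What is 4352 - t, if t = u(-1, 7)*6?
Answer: 4448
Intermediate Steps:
t = -96 (t = (16*(-1))*6 = -16*6 = -96)
4352 - t = 4352 - 1*(-96) = 4352 + 96 = 4448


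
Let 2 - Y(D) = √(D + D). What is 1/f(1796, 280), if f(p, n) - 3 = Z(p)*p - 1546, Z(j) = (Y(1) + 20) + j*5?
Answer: 16166049/261341133819169 + 1796*√2/261341133819169 ≈ 6.1868e-8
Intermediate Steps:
Y(D) = 2 - √2*√D (Y(D) = 2 - √(D + D) = 2 - √(2*D) = 2 - √2*√D)
Z(j) = 22 - √2 + 5*j (Z(j) = ((2 - √2*√1) + 20) + j*5 = ((2 - 1*√2*1) + 20) + 5*j = ((2 - √2) + 20) + 5*j = (22 - √2) + 5*j = 22 - √2 + 5*j)
f(p, n) = -1543 + p*(22 - √2 + 5*p) (f(p, n) = 3 + ((22 - √2 + 5*p)*p - 1546) = 3 + (p*(22 - √2 + 5*p) - 1546) = 3 + (-1546 + p*(22 - √2 + 5*p)) = -1543 + p*(22 - √2 + 5*p))
1/f(1796, 280) = 1/(-1543 + 1796*(22 - √2 + 5*1796)) = 1/(-1543 + 1796*(22 - √2 + 8980)) = 1/(-1543 + 1796*(9002 - √2)) = 1/(-1543 + (16167592 - 1796*√2)) = 1/(16166049 - 1796*√2)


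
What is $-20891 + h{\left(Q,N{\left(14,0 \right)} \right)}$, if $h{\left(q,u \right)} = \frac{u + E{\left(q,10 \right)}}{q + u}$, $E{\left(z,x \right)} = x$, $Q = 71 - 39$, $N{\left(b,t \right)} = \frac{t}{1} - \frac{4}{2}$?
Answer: $- \frac{313361}{15} \approx -20891.0$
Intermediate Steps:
$N{\left(b,t \right)} = -2 + t$ ($N{\left(b,t \right)} = t 1 - 2 = t - 2 = -2 + t$)
$Q = 32$
$h{\left(q,u \right)} = \frac{10 + u}{q + u}$ ($h{\left(q,u \right)} = \frac{u + 10}{q + u} = \frac{10 + u}{q + u}$)
$-20891 + h{\left(Q,N{\left(14,0 \right)} \right)} = -20891 + \frac{10 + \left(-2 + 0\right)}{32 + \left(-2 + 0\right)} = -20891 + \frac{10 - 2}{32 - 2} = -20891 + \frac{1}{30} \cdot 8 = -20891 + \frac{4}{15} = - \frac{313361}{15}$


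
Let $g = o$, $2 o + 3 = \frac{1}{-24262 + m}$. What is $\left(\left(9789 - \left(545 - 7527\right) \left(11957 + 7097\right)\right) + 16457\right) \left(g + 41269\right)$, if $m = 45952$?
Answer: $\frac{13233565768148243}{2410} \approx 5.4911 \cdot 10^{12}$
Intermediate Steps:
$o = - \frac{65069}{43380}$ ($o = - \frac{3}{2} + \frac{1}{2 \left(-24262 + 45952\right)} = - \frac{3}{2} + \frac{1}{2 \cdot 21690} = - \frac{3}{2} + \frac{1}{2} \cdot \frac{1}{21690} = - \frac{3}{2} + \frac{1}{43380} = - \frac{65069}{43380} \approx -1.5$)
$g = - \frac{65069}{43380} \approx -1.5$
$\left(\left(9789 - \left(545 - 7527\right) \left(11957 + 7097\right)\right) + 16457\right) \left(g + 41269\right) = \left(\left(9789 - \left(545 - 7527\right) \left(11957 + 7097\right)\right) + 16457\right) \left(- \frac{65069}{43380} + 41269\right) = \left(\left(9789 - \left(-6982\right) 19054\right) + 16457\right) \frac{1790184151}{43380} = \left(\left(9789 - -133035028\right) + 16457\right) \frac{1790184151}{43380} = \left(\left(9789 + 133035028\right) + 16457\right) \frac{1790184151}{43380} = \left(133044817 + 16457\right) \frac{1790184151}{43380} = 133061274 \cdot \frac{1790184151}{43380} = \frac{13233565768148243}{2410}$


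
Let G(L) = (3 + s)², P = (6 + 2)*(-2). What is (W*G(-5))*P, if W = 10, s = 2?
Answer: -4000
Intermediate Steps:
P = -16 (P = 8*(-2) = -16)
G(L) = 25 (G(L) = (3 + 2)² = 5² = 25)
(W*G(-5))*P = (10*25)*(-16) = 250*(-16) = -4000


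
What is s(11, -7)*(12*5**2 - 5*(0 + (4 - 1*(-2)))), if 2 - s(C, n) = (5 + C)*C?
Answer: -46980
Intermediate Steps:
s(C, n) = 2 - C*(5 + C) (s(C, n) = 2 - (5 + C)*C = 2 - C*(5 + C))
s(11, -7)*(12*5**2 - 5*(0 + (4 - 1*(-2)))) = (2 - 1*11**2 - 5*11)*(12*5**2 - 5*(0 + (4 - 1*(-2)))) = (2 - 1*121 - 55)*(12*25 - 5*(0 + (4 + 2))) = (2 - 121 - 55)*(300 - 5*(0 + 6)) = -174*(300 - 5*6) = -174*(300 - 30) = -174*270 = -46980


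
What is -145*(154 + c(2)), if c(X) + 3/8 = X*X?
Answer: -182845/8 ≈ -22856.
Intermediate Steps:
c(X) = -3/8 + X² (c(X) = -3/8 + X*X = -3/8 + X²)
-145*(154 + c(2)) = -145*(154 + (-3/8 + 2²)) = -145*(154 + (-3/8 + 4)) = -145*(154 + 29/8) = -145*1261/8 = -182845/8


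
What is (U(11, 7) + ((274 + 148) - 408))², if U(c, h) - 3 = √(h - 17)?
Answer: (17 + I*√10)² ≈ 279.0 + 107.52*I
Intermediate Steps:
U(c, h) = 3 + √(-17 + h) (U(c, h) = 3 + √(h - 17) = 3 + √(-17 + h))
(U(11, 7) + ((274 + 148) - 408))² = ((3 + √(-17 + 7)) + ((274 + 148) - 408))² = ((3 + √(-10)) + (422 - 408))² = ((3 + I*√10) + 14)² = (17 + I*√10)²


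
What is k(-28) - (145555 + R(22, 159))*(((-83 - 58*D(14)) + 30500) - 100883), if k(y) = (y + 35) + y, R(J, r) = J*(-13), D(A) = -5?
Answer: 10194397323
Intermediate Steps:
R(J, r) = -13*J
k(y) = 35 + 2*y (k(y) = (35 + y) + y = 35 + 2*y)
k(-28) - (145555 + R(22, 159))*(((-83 - 58*D(14)) + 30500) - 100883) = (35 + 2*(-28)) - (145555 - 13*22)*(((-83 - 58*(-5)) + 30500) - 100883) = (35 - 56) - (145555 - 286)*(((-83 + 290) + 30500) - 100883) = -21 - 145269*((207 + 30500) - 100883) = -21 - 145269*(30707 - 100883) = -21 - 145269*(-70176) = -21 - 1*(-10194397344) = -21 + 10194397344 = 10194397323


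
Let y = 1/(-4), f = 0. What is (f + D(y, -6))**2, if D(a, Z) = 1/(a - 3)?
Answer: 16/169 ≈ 0.094675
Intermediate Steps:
y = -1/4 ≈ -0.25000
D(a, Z) = 1/(-3 + a)
(f + D(y, -6))**2 = (0 + 1/(-3 - 1/4))**2 = (0 + 1/(-13/4))**2 = (0 - 4/13)**2 = (-4/13)**2 = 16/169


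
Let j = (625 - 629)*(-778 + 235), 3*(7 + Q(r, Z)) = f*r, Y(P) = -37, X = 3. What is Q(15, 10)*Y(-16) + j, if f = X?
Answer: 1876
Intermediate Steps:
f = 3
Q(r, Z) = -7 + r (Q(r, Z) = -7 + (3*r)/3 = -7 + r)
j = 2172 (j = -4*(-543) = 2172)
Q(15, 10)*Y(-16) + j = (-7 + 15)*(-37) + 2172 = 8*(-37) + 2172 = -296 + 2172 = 1876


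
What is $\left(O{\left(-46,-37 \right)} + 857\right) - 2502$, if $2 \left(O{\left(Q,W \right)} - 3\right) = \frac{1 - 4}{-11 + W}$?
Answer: $- \frac{52543}{32} \approx -1642.0$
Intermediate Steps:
$O{\left(Q,W \right)} = 3 - \frac{3}{2 \left(-11 + W\right)}$ ($O{\left(Q,W \right)} = 3 + \frac{\left(1 - 4\right) \frac{1}{-11 + W}}{2} = 3 + \frac{\left(-3\right) \frac{1}{-11 + W}}{2} = 3 - \frac{3}{2 \left(-11 + W\right)}$)
$\left(O{\left(-46,-37 \right)} + 857\right) - 2502 = \left(\frac{3 \left(-23 + 2 \left(-37\right)\right)}{2 \left(-11 - 37\right)} + 857\right) - 2502 = \left(\frac{3 \left(-23 - 74\right)}{2 \left(-48\right)} + 857\right) - 2502 = \left(\frac{3}{2} \left(- \frac{1}{48}\right) \left(-97\right) + 857\right) - 2502 = \left(\frac{97}{32} + 857\right) - 2502 = \frac{27521}{32} - 2502 = - \frac{52543}{32}$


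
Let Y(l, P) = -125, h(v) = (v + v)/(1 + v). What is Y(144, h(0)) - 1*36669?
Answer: -36794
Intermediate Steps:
h(v) = 2*v/(1 + v) (h(v) = (2*v)/(1 + v) = 2*v/(1 + v))
Y(144, h(0)) - 1*36669 = -125 - 1*36669 = -125 - 36669 = -36794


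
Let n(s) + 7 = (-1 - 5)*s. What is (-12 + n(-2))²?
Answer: 49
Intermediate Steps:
n(s) = -7 - 6*s (n(s) = -7 + (-1 - 5)*s = -7 - 6*s)
(-12 + n(-2))² = (-12 + (-7 - 6*(-2)))² = (-12 + (-7 + 12))² = (-12 + 5)² = (-7)² = 49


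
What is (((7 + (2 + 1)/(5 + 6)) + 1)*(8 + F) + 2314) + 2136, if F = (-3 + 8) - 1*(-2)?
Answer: 50315/11 ≈ 4574.1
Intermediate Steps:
F = 7 (F = 5 + 2 = 7)
(((7 + (2 + 1)/(5 + 6)) + 1)*(8 + F) + 2314) + 2136 = (((7 + (2 + 1)/(5 + 6)) + 1)*(8 + 7) + 2314) + 2136 = (((7 + 3/11) + 1)*15 + 2314) + 2136 = ((80/11 + 1)*15 + 2314) + 2136 = ((91/11)*15 + 2314) + 2136 = (1365/11 + 2314) + 2136 = 26819/11 + 2136 = 50315/11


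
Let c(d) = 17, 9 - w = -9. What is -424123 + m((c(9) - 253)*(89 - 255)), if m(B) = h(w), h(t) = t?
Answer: -424105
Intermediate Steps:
w = 18 (w = 9 - 1*(-9) = 9 + 9 = 18)
m(B) = 18
-424123 + m((c(9) - 253)*(89 - 255)) = -424123 + 18 = -424105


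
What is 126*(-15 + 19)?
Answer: 504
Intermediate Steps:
126*(-15 + 19) = 126*4 = 504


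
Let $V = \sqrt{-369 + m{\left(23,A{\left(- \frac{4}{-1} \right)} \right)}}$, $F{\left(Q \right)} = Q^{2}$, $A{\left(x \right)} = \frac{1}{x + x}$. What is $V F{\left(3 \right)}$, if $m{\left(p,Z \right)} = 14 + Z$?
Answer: $\frac{9 i \sqrt{5678}}{4} \approx 169.54 i$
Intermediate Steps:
$A{\left(x \right)} = \frac{1}{2 x}$
$V = \frac{i \sqrt{5678}}{4}$ ($V = \sqrt{-369 + \left(14 + \frac{1}{2 \left(- \frac{4}{-1}\right)}\right)} = \sqrt{-369 + \left(14 + \frac{1}{2 \left(\left(-4\right) \left(-1\right)\right)}\right)} = \sqrt{-369 + \left(14 + \frac{1}{2 \cdot 4}\right)} = \sqrt{-369 + \left(14 + \frac{1}{2} \cdot \frac{1}{4}\right)} = \sqrt{-369 + \left(14 + \frac{1}{8}\right)} = \sqrt{-369 + \frac{113}{8}} = \sqrt{- \frac{2839}{8}} = \frac{i \sqrt{5678}}{4} \approx 18.838 i$)
$V F{\left(3 \right)} = \frac{i \sqrt{5678}}{4} \cdot 3^{2} = \frac{i \sqrt{5678}}{4} \cdot 9 = \frac{9 i \sqrt{5678}}{4}$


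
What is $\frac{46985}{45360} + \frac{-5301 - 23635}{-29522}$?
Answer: $\frac{269962813}{133911792} \approx 2.016$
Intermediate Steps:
$\frac{46985}{45360} + \frac{-5301 - 23635}{-29522} = 46985 \cdot \frac{1}{45360} - - \frac{14468}{14761} = \frac{9397}{9072} + \frac{14468}{14761} = \frac{269962813}{133911792}$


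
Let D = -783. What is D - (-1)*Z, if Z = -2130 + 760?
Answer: -2153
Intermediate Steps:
Z = -1370
D - (-1)*Z = -783 - (-1)*(-1370) = -783 - 1*1370 = -783 - 1370 = -2153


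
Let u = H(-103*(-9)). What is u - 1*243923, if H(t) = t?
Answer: -242996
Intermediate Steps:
u = 927 (u = -103*(-9) = 927)
u - 1*243923 = 927 - 1*243923 = 927 - 243923 = -242996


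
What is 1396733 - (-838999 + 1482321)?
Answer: 753411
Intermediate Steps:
1396733 - (-838999 + 1482321) = 1396733 - 1*643322 = 1396733 - 643322 = 753411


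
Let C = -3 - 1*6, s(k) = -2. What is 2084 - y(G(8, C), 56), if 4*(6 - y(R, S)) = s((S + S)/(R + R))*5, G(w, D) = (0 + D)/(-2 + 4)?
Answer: 4151/2 ≈ 2075.5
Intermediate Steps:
C = -9 (C = -3 - 6 = -9)
G(w, D) = D/2
y(R, S) = 17/2 (y(R, S) = 6 - (-1)*5/2 = 6 - 1/4*(-10) = 6 + 5/2 = 17/2)
2084 - y(G(8, C), 56) = 2084 - 1*17/2 = 2084 - 17/2 = 4151/2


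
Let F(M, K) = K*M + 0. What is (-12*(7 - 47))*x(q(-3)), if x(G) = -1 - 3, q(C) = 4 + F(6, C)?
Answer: -1920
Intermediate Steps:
F(M, K) = K*M
q(C) = 4 + 6*C (q(C) = 4 + C*6 = 4 + 6*C)
x(G) = -4
(-12*(7 - 47))*x(q(-3)) = -12*(7 - 47)*(-4) = -12*(-40)*(-4) = 480*(-4) = -1920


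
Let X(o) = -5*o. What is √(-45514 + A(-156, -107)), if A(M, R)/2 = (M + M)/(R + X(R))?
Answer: I*√521106478/107 ≈ 213.34*I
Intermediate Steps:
A(M, R) = -M/R (A(M, R) = 2*((M + M)/(R - 5*R)) = 2*((2*M)/((-4*R))) = 2*((2*M)*(-1/(4*R))) = 2*(-M/(2*R)) = -M/R)
√(-45514 + A(-156, -107)) = √(-45514 - 1*(-156)/(-107)) = √(-45514 - 1*(-156)*(-1/107)) = √(-45514 - 156/107) = √(-4870154/107) = I*√521106478/107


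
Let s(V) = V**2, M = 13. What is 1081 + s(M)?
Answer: 1250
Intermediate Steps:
1081 + s(M) = 1081 + 13**2 = 1081 + 169 = 1250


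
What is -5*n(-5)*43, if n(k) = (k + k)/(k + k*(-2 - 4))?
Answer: 86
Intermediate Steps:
n(k) = -⅖ (n(k) = (2*k)/(k + k*(-6)) = (2*k)/(k - 6*k) = (2*k)/((-5*k)) = (2*k)*(-1/(5*k)) = -⅖)
-5*n(-5)*43 = -5*(-⅖)*43 = 2*43 = 86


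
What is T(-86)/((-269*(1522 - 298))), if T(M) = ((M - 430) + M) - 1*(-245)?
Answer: 7/6456 ≈ 0.0010843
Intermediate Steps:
T(M) = -185 + 2*M (T(M) = ((-430 + M) + M) + 245 = (-430 + 2*M) + 245 = -185 + 2*M)
T(-86)/((-269*(1522 - 298))) = (-185 + 2*(-86))/((-269*(1522 - 298))) = (-185 - 172)/((-269*1224)) = -357/(-329256) = -357*(-1/329256) = 7/6456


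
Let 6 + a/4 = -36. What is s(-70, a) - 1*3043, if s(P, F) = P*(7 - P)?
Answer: -8433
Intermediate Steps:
a = -168 (a = -24 + 4*(-36) = -24 - 144 = -168)
s(-70, a) - 1*3043 = -70*(7 - 1*(-70)) - 1*3043 = -70*(7 + 70) - 3043 = -70*77 - 3043 = -5390 - 3043 = -8433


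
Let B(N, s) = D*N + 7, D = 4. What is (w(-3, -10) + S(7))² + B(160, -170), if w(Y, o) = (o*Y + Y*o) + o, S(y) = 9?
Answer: 4128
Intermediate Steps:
w(Y, o) = o + 2*Y*o (w(Y, o) = (Y*o + Y*o) + o = 2*Y*o + o = o + 2*Y*o)
B(N, s) = 7 + 4*N (B(N, s) = 4*N + 7 = 7 + 4*N)
(w(-3, -10) + S(7))² + B(160, -170) = (-10*(1 + 2*(-3)) + 9)² + (7 + 4*160) = (-10*(1 - 6) + 9)² + (7 + 640) = (-10*(-5) + 9)² + 647 = (50 + 9)² + 647 = 59² + 647 = 3481 + 647 = 4128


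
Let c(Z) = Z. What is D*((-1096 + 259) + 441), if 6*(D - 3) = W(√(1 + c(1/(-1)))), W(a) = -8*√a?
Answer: -1188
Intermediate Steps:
D = 3 (D = 3 + (-8*(1 + 1/(-1))^(¼))/6 = 3 + (-8*(1 - 1)^(¼))/6 = 3 + (-8*√(√0))/6 = 3 + (-8*√0)/6 = 3 + (-8*0)/6 = 3 + (⅙)*0 = 3 + 0 = 3)
D*((-1096 + 259) + 441) = 3*((-1096 + 259) + 441) = 3*(-837 + 441) = 3*(-396) = -1188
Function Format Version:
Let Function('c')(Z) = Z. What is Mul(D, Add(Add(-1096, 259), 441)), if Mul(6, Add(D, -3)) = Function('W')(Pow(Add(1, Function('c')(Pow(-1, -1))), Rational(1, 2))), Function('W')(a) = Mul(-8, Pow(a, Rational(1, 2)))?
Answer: -1188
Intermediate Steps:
D = 3 (D = Add(3, Mul(Rational(1, 6), Mul(-8, Pow(Pow(Add(1, Pow(-1, -1)), Rational(1, 2)), Rational(1, 2))))) = Add(3, Mul(Rational(1, 6), Mul(-8, Pow(Pow(Add(1, -1), Rational(1, 2)), Rational(1, 2))))) = Add(3, Mul(Rational(1, 6), Mul(-8, Pow(Pow(0, Rational(1, 2)), Rational(1, 2))))) = Add(3, Mul(Rational(1, 6), Mul(-8, Pow(0, Rational(1, 2))))) = Add(3, Mul(Rational(1, 6), Mul(-8, 0))) = Add(3, Mul(Rational(1, 6), 0)) = Add(3, 0) = 3)
Mul(D, Add(Add(-1096, 259), 441)) = Mul(3, Add(Add(-1096, 259), 441)) = Mul(3, Add(-837, 441)) = Mul(3, -396) = -1188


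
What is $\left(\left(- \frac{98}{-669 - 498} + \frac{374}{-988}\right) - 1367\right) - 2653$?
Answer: $- \frac{2317691777}{576498} \approx -4020.3$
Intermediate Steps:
$\left(\left(- \frac{98}{-669 - 498} + \frac{374}{-988}\right) - 1367\right) - 2653 = \left(\left(- \frac{98}{-669 - 498} + 374 \left(- \frac{1}{988}\right)\right) - 1367\right) - 2653 = \left(\left(- \frac{98}{-1167} - \frac{187}{494}\right) - 1367\right) - 2653 = \left(\left(\left(-98\right) \left(- \frac{1}{1167}\right) - \frac{187}{494}\right) - 1367\right) - 2653 = \left(\left(\frac{98}{1167} - \frac{187}{494}\right) - 1367\right) - 2653 = \left(- \frac{169817}{576498} - 1367\right) - 2653 = - \frac{788242583}{576498} - 2653 = - \frac{2317691777}{576498}$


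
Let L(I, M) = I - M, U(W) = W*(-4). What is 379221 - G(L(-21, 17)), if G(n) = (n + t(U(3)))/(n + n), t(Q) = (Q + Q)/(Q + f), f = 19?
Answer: 100872641/266 ≈ 3.7922e+5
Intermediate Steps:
U(W) = -4*W
t(Q) = 2*Q/(19 + Q) (t(Q) = (Q + Q)/(Q + 19) = (2*Q)/(19 + Q) = 2*Q/(19 + Q))
G(n) = (-24/7 + n)/(2*n) (G(n) = (n + 2*(-4*3)/(19 - 4*3))/(n + n) = (n + 2*(-12)/(19 - 12))/((2*n)) = (n + 2*(-12)/7)*(1/(2*n)) = (n + 2*(-12)*(⅐))*(1/(2*n)) = (n - 24/7)*(1/(2*n)) = (-24/7 + n)*(1/(2*n)) = (-24/7 + n)/(2*n))
379221 - G(L(-21, 17)) = 379221 - (-24 + 7*(-21 - 1*17))/(14*(-21 - 1*17)) = 379221 - (-24 + 7*(-21 - 17))/(14*(-21 - 17)) = 379221 - (-24 + 7*(-38))/(14*(-38)) = 379221 - (-1)*(-24 - 266)/(14*38) = 379221 - (-1)*(-290)/(14*38) = 379221 - 1*145/266 = 379221 - 145/266 = 100872641/266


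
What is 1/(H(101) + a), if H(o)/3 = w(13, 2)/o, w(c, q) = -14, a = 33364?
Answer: 101/3369722 ≈ 2.9973e-5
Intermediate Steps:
H(o) = -42/o (H(o) = 3*(-14/o) = -42/o)
1/(H(101) + a) = 1/(-42/101 + 33364) = 1/(3369722/101) = 101/3369722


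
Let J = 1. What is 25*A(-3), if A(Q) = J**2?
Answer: 25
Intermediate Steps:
A(Q) = 1 (A(Q) = 1**2 = 1)
25*A(-3) = 25*1 = 25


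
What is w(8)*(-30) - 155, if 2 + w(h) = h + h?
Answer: -575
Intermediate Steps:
w(h) = -2 + 2*h (w(h) = -2 + (h + h) = -2 + 2*h)
w(8)*(-30) - 155 = (-2 + 2*8)*(-30) - 155 = (-2 + 16)*(-30) - 155 = 14*(-30) - 155 = -420 - 155 = -575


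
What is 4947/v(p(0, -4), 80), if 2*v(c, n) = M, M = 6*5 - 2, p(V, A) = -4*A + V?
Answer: 4947/14 ≈ 353.36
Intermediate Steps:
p(V, A) = V - 4*A
M = 28 (M = 30 - 2 = 28)
v(c, n) = 14 (v(c, n) = (½)*28 = 14)
4947/v(p(0, -4), 80) = 4947/14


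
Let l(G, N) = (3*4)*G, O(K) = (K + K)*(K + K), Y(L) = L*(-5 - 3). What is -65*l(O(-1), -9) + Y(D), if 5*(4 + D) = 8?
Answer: -15504/5 ≈ -3100.8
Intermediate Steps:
D = -12/5 (D = -4 + (1/5)*8 = -4 + 8/5 = -12/5 ≈ -2.4000)
Y(L) = -8*L (Y(L) = L*(-8) = -8*L)
O(K) = 4*K**2 (O(K) = (2*K)*(2*K) = 4*K**2)
l(G, N) = 12*G
-65*l(O(-1), -9) + Y(D) = -780*4*(-1)**2 - 8*(-12/5) = -780*4*1 + 96/5 = -780*4 + 96/5 = -65*48 + 96/5 = -3120 + 96/5 = -15504/5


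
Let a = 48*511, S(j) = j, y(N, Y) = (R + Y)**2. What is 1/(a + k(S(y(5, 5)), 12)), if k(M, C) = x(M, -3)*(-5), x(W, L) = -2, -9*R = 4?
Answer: 1/24538 ≈ 4.0753e-5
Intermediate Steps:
R = -4/9 (R = -1/9*4 = -4/9 ≈ -0.44444)
y(N, Y) = (-4/9 + Y)**2
k(M, C) = 10 (k(M, C) = -2*(-5) = 10)
a = 24528
1/(a + k(S(y(5, 5)), 12)) = 1/(24528 + 10) = 1/24538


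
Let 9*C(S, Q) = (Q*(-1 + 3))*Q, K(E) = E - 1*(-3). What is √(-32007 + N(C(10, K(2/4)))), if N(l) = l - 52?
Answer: I*√1154026/6 ≈ 179.04*I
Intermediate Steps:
K(E) = 3 + E (K(E) = E + 3 = 3 + E)
C(S, Q) = 2*Q²/9 (C(S, Q) = ((Q*(-1 + 3))*Q)/9 = ((Q*2)*Q)/9 = ((2*Q)*Q)/9 = (2*Q²)/9 = 2*Q²/9)
N(l) = -52 + l
√(-32007 + N(C(10, K(2/4)))) = √(-32007 + (-52 + 2*(3 + 2/4)²/9)) = √(-32007 + (-52 + 2*(3 + 2*(¼))²/9)) = √(-32007 + (-52 + 2*(3 + ½)²/9)) = √(-32007 + (-52 + 2*(7/2)²/9)) = √(-32007 + (-52 + (2/9)*(49/4))) = √(-32007 + (-52 + 49/18)) = √(-32007 - 887/18) = √(-577013/18) = I*√1154026/6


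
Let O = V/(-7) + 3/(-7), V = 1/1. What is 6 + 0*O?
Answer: 6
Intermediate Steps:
V = 1 (V = 1*1 = 1)
O = -4/7 (O = 1/(-7) + 3/(-7) = 1*(-⅐) + 3*(-⅐) = -⅐ - 3/7 = -4/7 ≈ -0.57143)
6 + 0*O = 6 + 0*(-4/7) = 6 + 0 = 6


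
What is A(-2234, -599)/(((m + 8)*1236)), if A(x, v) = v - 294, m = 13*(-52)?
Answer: 893/825648 ≈ 0.0010816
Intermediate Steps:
m = -676
A(x, v) = -294 + v
A(-2234, -599)/(((m + 8)*1236)) = (-294 - 599)/(((-676 + 8)*1236)) = -893/((-668*1236)) = -893/(-825648) = -893*(-1/825648) = 893/825648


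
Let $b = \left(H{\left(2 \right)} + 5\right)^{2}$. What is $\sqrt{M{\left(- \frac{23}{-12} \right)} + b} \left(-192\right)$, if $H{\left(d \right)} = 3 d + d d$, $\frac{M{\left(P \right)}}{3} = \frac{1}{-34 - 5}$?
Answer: $- \frac{384 \sqrt{9503}}{13} \approx -2879.5$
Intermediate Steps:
$M{\left(P \right)} = - \frac{1}{13}$ ($M{\left(P \right)} = \frac{3}{-34 - 5} = \frac{3}{-39} = 3 \left(- \frac{1}{39}\right) = - \frac{1}{13}$)
$H{\left(d \right)} = d^{2} + 3 d$ ($H{\left(d \right)} = 3 d + d^{2} = d^{2} + 3 d$)
$b = 225$ ($b = \left(2 \left(3 + 2\right) + 5\right)^{2} = \left(2 \cdot 5 + 5\right)^{2} = \left(10 + 5\right)^{2} = 15^{2} = 225$)
$\sqrt{M{\left(- \frac{23}{-12} \right)} + b} \left(-192\right) = \sqrt{- \frac{1}{13} + 225} \left(-192\right) = \sqrt{\frac{2924}{13}} \left(-192\right) = \frac{2 \sqrt{9503}}{13} \left(-192\right) = - \frac{384 \sqrt{9503}}{13}$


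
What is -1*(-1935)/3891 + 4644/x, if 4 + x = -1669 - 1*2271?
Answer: -869847/1278842 ≈ -0.68018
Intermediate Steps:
x = -3944 (x = -4 + (-1669 - 1*2271) = -4 + (-1669 - 2271) = -4 - 3940 = -3944)
-1*(-1935)/3891 + 4644/x = -1*(-1935)/3891 + 4644/(-3944) = 1935*(1/3891) + 4644*(-1/3944) = 645/1297 - 1161/986 = -869847/1278842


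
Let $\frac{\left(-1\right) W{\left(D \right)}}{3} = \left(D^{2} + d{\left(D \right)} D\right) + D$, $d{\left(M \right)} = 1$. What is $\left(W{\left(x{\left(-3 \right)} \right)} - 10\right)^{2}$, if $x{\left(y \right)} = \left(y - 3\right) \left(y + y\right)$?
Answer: $16924996$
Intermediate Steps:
$x{\left(y \right)} = 2 y \left(-3 + y\right)$ ($x{\left(y \right)} = \left(-3 + y\right) 2 y = 2 y \left(-3 + y\right)$)
$W{\left(D \right)} = - 6 D - 3 D^{2}$ ($W{\left(D \right)} = - 3 \left(\left(D^{2} + 1 D\right) + D\right) = - 3 \left(\left(D^{2} + D\right) + D\right) = - 3 \left(\left(D + D^{2}\right) + D\right) = - 3 \left(D^{2} + 2 D\right) = - 6 D - 3 D^{2}$)
$\left(W{\left(x{\left(-3 \right)} \right)} - 10\right)^{2} = \left(- 3 \cdot 2 \left(-3\right) \left(-3 - 3\right) \left(2 + 2 \left(-3\right) \left(-3 - 3\right)\right) - 10\right)^{2} = \left(- 3 \cdot 2 \left(-3\right) \left(-6\right) \left(2 + 2 \left(-3\right) \left(-6\right)\right) - 10\right)^{2} = \left(\left(-3\right) 36 \left(2 + 36\right) - 10\right)^{2} = \left(\left(-3\right) 36 \cdot 38 - 10\right)^{2} = \left(-4104 - 10\right)^{2} = \left(-4114\right)^{2} = 16924996$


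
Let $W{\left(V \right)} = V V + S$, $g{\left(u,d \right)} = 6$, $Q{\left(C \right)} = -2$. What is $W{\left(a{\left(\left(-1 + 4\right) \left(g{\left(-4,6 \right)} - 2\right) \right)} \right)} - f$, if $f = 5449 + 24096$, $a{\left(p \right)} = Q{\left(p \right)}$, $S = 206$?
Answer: $-29335$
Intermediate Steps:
$a{\left(p \right)} = -2$
$W{\left(V \right)} = 206 + V^{2}$ ($W{\left(V \right)} = V V + 206 = V^{2} + 206 = 206 + V^{2}$)
$f = 29545$
$W{\left(a{\left(\left(-1 + 4\right) \left(g{\left(-4,6 \right)} - 2\right) \right)} \right)} - f = \left(206 + \left(-2\right)^{2}\right) - 29545 = \left(206 + 4\right) - 29545 = 210 - 29545 = -29335$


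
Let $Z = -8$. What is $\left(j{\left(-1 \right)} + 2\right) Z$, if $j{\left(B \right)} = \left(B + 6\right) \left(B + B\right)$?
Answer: $64$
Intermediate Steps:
$j{\left(B \right)} = 2 B \left(6 + B\right)$ ($j{\left(B \right)} = \left(6 + B\right) 2 B = 2 B \left(6 + B\right)$)
$\left(j{\left(-1 \right)} + 2\right) Z = \left(2 \left(-1\right) \left(6 - 1\right) + 2\right) \left(-8\right) = \left(2 \left(-1\right) 5 + 2\right) \left(-8\right) = \left(-10 + 2\right) \left(-8\right) = \left(-8\right) \left(-8\right) = 64$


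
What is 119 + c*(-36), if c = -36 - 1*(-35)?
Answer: 155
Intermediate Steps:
c = -1 (c = -36 + 35 = -1)
119 + c*(-36) = 119 - 1*(-36) = 119 + 36 = 155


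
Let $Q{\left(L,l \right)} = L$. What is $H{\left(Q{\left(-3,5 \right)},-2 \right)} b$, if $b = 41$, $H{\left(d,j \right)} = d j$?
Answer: $246$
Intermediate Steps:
$H{\left(Q{\left(-3,5 \right)},-2 \right)} b = \left(-3\right) \left(-2\right) 41 = 6 \cdot 41 = 246$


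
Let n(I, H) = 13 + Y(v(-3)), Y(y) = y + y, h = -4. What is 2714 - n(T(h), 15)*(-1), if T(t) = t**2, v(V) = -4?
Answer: 2719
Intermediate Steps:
Y(y) = 2*y
n(I, H) = 5 (n(I, H) = 13 + 2*(-4) = 13 - 8 = 5)
2714 - n(T(h), 15)*(-1) = 2714 - 5*(-1) = 2714 - 1*(-5) = 2714 + 5 = 2719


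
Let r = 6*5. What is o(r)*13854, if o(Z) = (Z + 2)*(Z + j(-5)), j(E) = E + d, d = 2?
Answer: 11969856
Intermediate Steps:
j(E) = 2 + E (j(E) = E + 2 = 2 + E)
r = 30
o(Z) = (-3 + Z)*(2 + Z) (o(Z) = (Z + 2)*(Z + (2 - 5)) = (2 + Z)*(Z - 3) = (2 + Z)*(-3 + Z) = (-3 + Z)*(2 + Z))
o(r)*13854 = (-6 + 30² - 1*30)*13854 = (-6 + 900 - 30)*13854 = 864*13854 = 11969856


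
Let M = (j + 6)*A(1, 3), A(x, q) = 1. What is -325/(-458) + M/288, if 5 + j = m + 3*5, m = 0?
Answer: 1577/2061 ≈ 0.76516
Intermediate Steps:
j = 10 (j = -5 + (0 + 3*5) = -5 + (0 + 15) = -5 + 15 = 10)
M = 16 (M = (10 + 6)*1 = 16*1 = 16)
-325/(-458) + M/288 = -325/(-458) + 16/288 = -325*(-1/458) + 16*(1/288) = 325/458 + 1/18 = 1577/2061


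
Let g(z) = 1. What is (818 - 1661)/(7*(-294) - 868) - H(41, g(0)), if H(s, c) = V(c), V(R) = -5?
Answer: 15473/2926 ≈ 5.2881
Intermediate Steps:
H(s, c) = -5
(818 - 1661)/(7*(-294) - 868) - H(41, g(0)) = (818 - 1661)/(7*(-294) - 868) - 1*(-5) = -843/(-2058 - 868) + 5 = -843/(-2926) + 5 = -843*(-1/2926) + 5 = 843/2926 + 5 = 15473/2926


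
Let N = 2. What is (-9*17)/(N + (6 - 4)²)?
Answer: -51/2 ≈ -25.500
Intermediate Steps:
(-9*17)/(N + (6 - 4)²) = (-9*17)/(2 + (6 - 4)²) = -153/(2 + 2²) = -153/(2 + 4) = -153/6 = -153*⅙ = -51/2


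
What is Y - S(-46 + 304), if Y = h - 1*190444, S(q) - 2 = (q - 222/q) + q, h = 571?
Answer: -8186776/43 ≈ -1.9039e+5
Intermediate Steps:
S(q) = 2 - 222/q + 2*q (S(q) = 2 + ((q - 222/q) + q) = 2 + (-222/q + 2*q) = 2 - 222/q + 2*q)
Y = -189873 (Y = 571 - 1*190444 = 571 - 190444 = -189873)
Y - S(-46 + 304) = -189873 - (2 - 222/(-46 + 304) + 2*(-46 + 304)) = -189873 - (2 - 222/258 + 2*258) = -189873 - (2 - 222*1/258 + 516) = -189873 - (2 - 37/43 + 516) = -189873 - 1*22237/43 = -189873 - 22237/43 = -8186776/43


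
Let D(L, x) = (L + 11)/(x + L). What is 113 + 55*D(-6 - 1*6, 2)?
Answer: 237/2 ≈ 118.50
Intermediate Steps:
D(L, x) = (11 + L)/(L + x)
113 + 55*D(-6 - 1*6, 2) = 113 + 55*((11 + (-6 - 1*6))/((-6 - 1*6) + 2)) = 113 + 55*((11 + (-6 - 6))/((-6 - 6) + 2)) = 113 + 55*((11 - 12)/(-12 + 2)) = 113 + 55*(-1/(-10)) = 113 + 55*(-1/10*(-1)) = 113 + 55*(1/10) = 113 + 11/2 = 237/2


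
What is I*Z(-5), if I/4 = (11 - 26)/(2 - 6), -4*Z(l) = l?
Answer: 75/4 ≈ 18.750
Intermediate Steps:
Z(l) = -l/4
I = 15 (I = 4*((11 - 26)/(2 - 6)) = 4*(-15/(-4)) = 4*(-15*(-1/4)) = 4*(15/4) = 15)
I*Z(-5) = 15*(-1/4*(-5)) = 15*(5/4) = 75/4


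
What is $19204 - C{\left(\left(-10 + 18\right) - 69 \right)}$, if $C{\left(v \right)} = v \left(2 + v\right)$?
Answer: $15605$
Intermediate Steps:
$19204 - C{\left(\left(-10 + 18\right) - 69 \right)} = 19204 - \left(\left(-10 + 18\right) - 69\right) \left(2 + \left(\left(-10 + 18\right) - 69\right)\right) = 19204 - \left(8 - 69\right) \left(2 + \left(8 - 69\right)\right) = 19204 - - 61 \left(2 - 61\right) = 19204 - \left(-61\right) \left(-59\right) = 19204 - 3599 = 15605$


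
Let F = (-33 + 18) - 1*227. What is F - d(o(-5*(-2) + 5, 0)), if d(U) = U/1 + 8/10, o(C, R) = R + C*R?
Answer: -1214/5 ≈ -242.80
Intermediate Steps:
d(U) = ⅘ + U (d(U) = U*1 + 8*(⅒) = U + ⅘ = ⅘ + U)
F = -242 (F = -15 - 227 = -242)
F - d(o(-5*(-2) + 5, 0)) = -242 - (⅘ + 0*(1 + (-5*(-2) + 5))) = -242 - (⅘ + 0*(1 + (10 + 5))) = -242 - (⅘ + 0*(1 + 15)) = -242 - (⅘ + 0*16) = -242 - (⅘ + 0) = -242 - 1*⅘ = -242 - ⅘ = -1214/5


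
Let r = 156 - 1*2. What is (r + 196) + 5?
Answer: 355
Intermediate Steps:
r = 154 (r = 156 - 2 = 154)
(r + 196) + 5 = (154 + 196) + 5 = 350 + 5 = 355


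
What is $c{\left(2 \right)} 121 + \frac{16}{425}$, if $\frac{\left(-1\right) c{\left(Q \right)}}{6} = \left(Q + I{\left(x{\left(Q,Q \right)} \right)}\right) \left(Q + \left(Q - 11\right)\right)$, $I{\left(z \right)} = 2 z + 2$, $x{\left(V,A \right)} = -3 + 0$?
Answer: $- \frac{4319684}{425} \approx -10164.0$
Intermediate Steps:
$x{\left(V,A \right)} = -3$
$I{\left(z \right)} = 2 + 2 z$
$c{\left(Q \right)} = - 6 \left(-11 + 2 Q\right) \left(-4 + Q\right)$ ($c{\left(Q \right)} = - 6 \left(Q + \left(2 + 2 \left(-3\right)\right)\right) \left(Q + \left(Q - 11\right)\right) = - 6 \left(Q + \left(2 - 6\right)\right) \left(Q + \left(-11 + Q\right)\right) = - 6 \left(Q - 4\right) \left(-11 + 2 Q\right) = - 6 \left(-4 + Q\right) \left(-11 + 2 Q\right) = - 6 \left(-11 + 2 Q\right) \left(-4 + Q\right)$)
$c{\left(2 \right)} 121 + \frac{16}{425} = \left(-264 - 12 \cdot 2^{2} + 114 \cdot 2\right) 121 + \frac{16}{425} = \left(-264 - 48 + 228\right) 121 + 16 \cdot \frac{1}{425} = \left(-264 - 48 + 228\right) 121 + \frac{16}{425} = \left(-84\right) 121 + \frac{16}{425} = -10164 + \frac{16}{425} = - \frac{4319684}{425}$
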